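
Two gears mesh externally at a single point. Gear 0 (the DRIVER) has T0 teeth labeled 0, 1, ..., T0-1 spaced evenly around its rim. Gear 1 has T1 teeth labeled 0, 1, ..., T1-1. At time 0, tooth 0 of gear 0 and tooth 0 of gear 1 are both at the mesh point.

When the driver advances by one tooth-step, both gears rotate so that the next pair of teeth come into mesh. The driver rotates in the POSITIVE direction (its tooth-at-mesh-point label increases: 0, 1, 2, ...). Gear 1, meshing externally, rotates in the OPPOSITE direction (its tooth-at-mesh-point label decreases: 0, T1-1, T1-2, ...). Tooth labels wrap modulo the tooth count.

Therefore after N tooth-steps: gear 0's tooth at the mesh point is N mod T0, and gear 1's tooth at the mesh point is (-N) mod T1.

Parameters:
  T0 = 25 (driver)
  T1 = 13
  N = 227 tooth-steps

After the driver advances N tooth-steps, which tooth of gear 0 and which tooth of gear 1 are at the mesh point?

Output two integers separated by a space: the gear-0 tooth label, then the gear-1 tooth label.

Answer: 2 7

Derivation:
Gear 0 (driver, T0=25): tooth at mesh = N mod T0
  227 = 9 * 25 + 2, so 227 mod 25 = 2
  gear 0 tooth = 2
Gear 1 (driven, T1=13): tooth at mesh = (-N) mod T1
  227 = 17 * 13 + 6, so 227 mod 13 = 6
  (-227) mod 13 = (-6) mod 13 = 13 - 6 = 7
Mesh after 227 steps: gear-0 tooth 2 meets gear-1 tooth 7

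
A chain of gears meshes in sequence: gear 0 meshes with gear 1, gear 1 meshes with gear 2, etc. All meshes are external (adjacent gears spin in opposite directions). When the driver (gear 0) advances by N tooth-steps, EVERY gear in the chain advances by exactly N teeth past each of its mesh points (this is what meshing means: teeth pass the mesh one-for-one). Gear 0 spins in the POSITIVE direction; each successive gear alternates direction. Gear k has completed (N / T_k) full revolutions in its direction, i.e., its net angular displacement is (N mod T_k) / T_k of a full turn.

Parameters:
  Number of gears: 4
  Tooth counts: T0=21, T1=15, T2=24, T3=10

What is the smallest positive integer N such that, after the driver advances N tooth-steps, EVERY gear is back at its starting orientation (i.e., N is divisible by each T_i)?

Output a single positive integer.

Answer: 840

Derivation:
Gear k returns to start when N is a multiple of T_k.
All gears at start simultaneously when N is a common multiple of [21, 15, 24, 10]; the smallest such N is lcm(21, 15, 24, 10).
Start: lcm = T0 = 21
Fold in T1=15: gcd(21, 15) = 3; lcm(21, 15) = 21 * 15 / 3 = 315 / 3 = 105
Fold in T2=24: gcd(105, 24) = 3; lcm(105, 24) = 105 * 24 / 3 = 2520 / 3 = 840
Fold in T3=10: gcd(840, 10) = 10; lcm(840, 10) = 840 * 10 / 10 = 8400 / 10 = 840
Full cycle length = 840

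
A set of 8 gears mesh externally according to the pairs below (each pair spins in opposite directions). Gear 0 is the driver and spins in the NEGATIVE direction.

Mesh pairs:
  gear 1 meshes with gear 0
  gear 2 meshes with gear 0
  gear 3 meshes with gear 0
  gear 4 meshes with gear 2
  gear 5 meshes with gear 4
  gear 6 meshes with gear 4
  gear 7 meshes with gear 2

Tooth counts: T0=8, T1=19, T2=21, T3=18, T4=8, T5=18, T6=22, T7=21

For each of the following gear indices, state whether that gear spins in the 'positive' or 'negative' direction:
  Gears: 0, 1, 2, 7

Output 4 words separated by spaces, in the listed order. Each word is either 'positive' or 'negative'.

Gear 0 (driver): negative (depth 0)
  gear 1: meshes with gear 0 -> depth 1 -> positive (opposite of gear 0)
  gear 2: meshes with gear 0 -> depth 1 -> positive (opposite of gear 0)
  gear 3: meshes with gear 0 -> depth 1 -> positive (opposite of gear 0)
  gear 4: meshes with gear 2 -> depth 2 -> negative (opposite of gear 2)
  gear 5: meshes with gear 4 -> depth 3 -> positive (opposite of gear 4)
  gear 6: meshes with gear 4 -> depth 3 -> positive (opposite of gear 4)
  gear 7: meshes with gear 2 -> depth 2 -> negative (opposite of gear 2)
Queried indices 0, 1, 2, 7 -> negative, positive, positive, negative

Answer: negative positive positive negative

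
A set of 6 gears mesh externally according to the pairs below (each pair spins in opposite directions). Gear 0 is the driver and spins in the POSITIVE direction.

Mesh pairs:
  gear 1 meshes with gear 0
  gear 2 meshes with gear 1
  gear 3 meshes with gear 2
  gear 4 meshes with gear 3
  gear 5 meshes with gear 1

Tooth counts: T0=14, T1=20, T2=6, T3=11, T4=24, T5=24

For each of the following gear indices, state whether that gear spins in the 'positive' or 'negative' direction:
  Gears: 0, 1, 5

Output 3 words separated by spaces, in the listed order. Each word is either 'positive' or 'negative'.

Gear 0 (driver): positive (depth 0)
  gear 1: meshes with gear 0 -> depth 1 -> negative (opposite of gear 0)
  gear 2: meshes with gear 1 -> depth 2 -> positive (opposite of gear 1)
  gear 3: meshes with gear 2 -> depth 3 -> negative (opposite of gear 2)
  gear 4: meshes with gear 3 -> depth 4 -> positive (opposite of gear 3)
  gear 5: meshes with gear 1 -> depth 2 -> positive (opposite of gear 1)
Queried indices 0, 1, 5 -> positive, negative, positive

Answer: positive negative positive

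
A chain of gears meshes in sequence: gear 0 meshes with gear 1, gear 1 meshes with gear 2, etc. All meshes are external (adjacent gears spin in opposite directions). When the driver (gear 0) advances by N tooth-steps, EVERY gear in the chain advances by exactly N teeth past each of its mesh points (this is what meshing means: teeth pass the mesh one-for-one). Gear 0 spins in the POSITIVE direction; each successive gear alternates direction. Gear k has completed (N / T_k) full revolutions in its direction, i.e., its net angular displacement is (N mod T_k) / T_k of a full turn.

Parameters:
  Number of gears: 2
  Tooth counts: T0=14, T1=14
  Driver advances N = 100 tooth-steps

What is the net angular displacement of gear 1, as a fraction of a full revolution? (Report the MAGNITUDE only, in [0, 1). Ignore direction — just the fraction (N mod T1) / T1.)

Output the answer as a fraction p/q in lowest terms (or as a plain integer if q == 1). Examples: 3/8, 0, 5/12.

Answer: 1/7

Derivation:
Chain of 2 gears, tooth counts: [14, 14]
  gear 0: T0=14, direction=positive, advance = 100 mod 14 = 2 teeth = 2/14 turn
  gear 1: T1=14, direction=negative, advance = 100 mod 14 = 2 teeth = 2/14 turn
Gear 1: 100 mod 14 = 2
Fraction = 2 / 14 = 1/7 (gcd(2,14)=2) = 1/7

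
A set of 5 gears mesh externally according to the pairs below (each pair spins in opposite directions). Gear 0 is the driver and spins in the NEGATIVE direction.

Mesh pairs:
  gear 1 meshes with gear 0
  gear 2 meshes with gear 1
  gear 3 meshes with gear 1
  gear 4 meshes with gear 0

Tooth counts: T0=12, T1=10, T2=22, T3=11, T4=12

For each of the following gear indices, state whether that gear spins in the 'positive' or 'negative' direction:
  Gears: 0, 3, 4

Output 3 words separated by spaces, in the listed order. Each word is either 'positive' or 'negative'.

Gear 0 (driver): negative (depth 0)
  gear 1: meshes with gear 0 -> depth 1 -> positive (opposite of gear 0)
  gear 2: meshes with gear 1 -> depth 2 -> negative (opposite of gear 1)
  gear 3: meshes with gear 1 -> depth 2 -> negative (opposite of gear 1)
  gear 4: meshes with gear 0 -> depth 1 -> positive (opposite of gear 0)
Queried indices 0, 3, 4 -> negative, negative, positive

Answer: negative negative positive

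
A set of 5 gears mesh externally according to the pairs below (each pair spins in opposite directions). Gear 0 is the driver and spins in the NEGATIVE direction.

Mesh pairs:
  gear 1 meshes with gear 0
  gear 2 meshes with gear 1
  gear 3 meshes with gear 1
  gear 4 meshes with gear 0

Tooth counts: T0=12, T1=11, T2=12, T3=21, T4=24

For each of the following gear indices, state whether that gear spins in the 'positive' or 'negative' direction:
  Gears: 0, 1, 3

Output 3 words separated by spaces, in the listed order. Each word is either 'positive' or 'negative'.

Answer: negative positive negative

Derivation:
Gear 0 (driver): negative (depth 0)
  gear 1: meshes with gear 0 -> depth 1 -> positive (opposite of gear 0)
  gear 2: meshes with gear 1 -> depth 2 -> negative (opposite of gear 1)
  gear 3: meshes with gear 1 -> depth 2 -> negative (opposite of gear 1)
  gear 4: meshes with gear 0 -> depth 1 -> positive (opposite of gear 0)
Queried indices 0, 1, 3 -> negative, positive, negative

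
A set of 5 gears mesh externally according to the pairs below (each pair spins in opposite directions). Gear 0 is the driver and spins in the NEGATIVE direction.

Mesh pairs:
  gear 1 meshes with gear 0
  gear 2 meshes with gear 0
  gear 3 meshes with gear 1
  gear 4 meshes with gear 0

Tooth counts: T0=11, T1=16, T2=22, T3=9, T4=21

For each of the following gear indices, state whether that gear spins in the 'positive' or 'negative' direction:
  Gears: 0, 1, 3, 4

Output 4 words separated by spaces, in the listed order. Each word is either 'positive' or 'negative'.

Answer: negative positive negative positive

Derivation:
Gear 0 (driver): negative (depth 0)
  gear 1: meshes with gear 0 -> depth 1 -> positive (opposite of gear 0)
  gear 2: meshes with gear 0 -> depth 1 -> positive (opposite of gear 0)
  gear 3: meshes with gear 1 -> depth 2 -> negative (opposite of gear 1)
  gear 4: meshes with gear 0 -> depth 1 -> positive (opposite of gear 0)
Queried indices 0, 1, 3, 4 -> negative, positive, negative, positive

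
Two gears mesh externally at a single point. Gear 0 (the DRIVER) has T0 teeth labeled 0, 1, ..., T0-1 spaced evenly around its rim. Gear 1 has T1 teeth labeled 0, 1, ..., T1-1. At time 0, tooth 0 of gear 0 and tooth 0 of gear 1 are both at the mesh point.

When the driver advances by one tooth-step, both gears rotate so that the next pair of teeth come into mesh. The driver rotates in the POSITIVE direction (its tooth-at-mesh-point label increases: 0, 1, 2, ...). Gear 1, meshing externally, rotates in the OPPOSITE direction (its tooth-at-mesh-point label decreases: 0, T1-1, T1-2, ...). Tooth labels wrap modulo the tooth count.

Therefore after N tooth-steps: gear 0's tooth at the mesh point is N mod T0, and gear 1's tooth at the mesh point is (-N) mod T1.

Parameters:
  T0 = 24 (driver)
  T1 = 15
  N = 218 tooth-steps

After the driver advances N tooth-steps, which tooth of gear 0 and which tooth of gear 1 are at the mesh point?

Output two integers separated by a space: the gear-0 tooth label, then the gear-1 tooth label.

Answer: 2 7

Derivation:
Gear 0 (driver, T0=24): tooth at mesh = N mod T0
  218 = 9 * 24 + 2, so 218 mod 24 = 2
  gear 0 tooth = 2
Gear 1 (driven, T1=15): tooth at mesh = (-N) mod T1
  218 = 14 * 15 + 8, so 218 mod 15 = 8
  (-218) mod 15 = (-8) mod 15 = 15 - 8 = 7
Mesh after 218 steps: gear-0 tooth 2 meets gear-1 tooth 7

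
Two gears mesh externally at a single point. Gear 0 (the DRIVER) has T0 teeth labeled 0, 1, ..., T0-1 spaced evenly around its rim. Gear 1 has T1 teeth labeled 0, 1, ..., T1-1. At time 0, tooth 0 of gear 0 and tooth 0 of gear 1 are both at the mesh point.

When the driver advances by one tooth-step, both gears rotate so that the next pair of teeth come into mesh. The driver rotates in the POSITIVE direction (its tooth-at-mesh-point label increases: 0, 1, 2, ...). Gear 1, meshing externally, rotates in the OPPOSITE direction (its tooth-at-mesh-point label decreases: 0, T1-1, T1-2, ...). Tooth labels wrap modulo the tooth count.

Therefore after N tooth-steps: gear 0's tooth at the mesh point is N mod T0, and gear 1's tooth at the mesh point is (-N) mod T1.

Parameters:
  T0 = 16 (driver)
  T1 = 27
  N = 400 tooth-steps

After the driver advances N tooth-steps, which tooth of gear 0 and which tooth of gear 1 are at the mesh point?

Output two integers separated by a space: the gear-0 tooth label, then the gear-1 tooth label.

Gear 0 (driver, T0=16): tooth at mesh = N mod T0
  400 = 25 * 16 + 0, so 400 mod 16 = 0
  gear 0 tooth = 0
Gear 1 (driven, T1=27): tooth at mesh = (-N) mod T1
  400 = 14 * 27 + 22, so 400 mod 27 = 22
  (-400) mod 27 = (-22) mod 27 = 27 - 22 = 5
Mesh after 400 steps: gear-0 tooth 0 meets gear-1 tooth 5

Answer: 0 5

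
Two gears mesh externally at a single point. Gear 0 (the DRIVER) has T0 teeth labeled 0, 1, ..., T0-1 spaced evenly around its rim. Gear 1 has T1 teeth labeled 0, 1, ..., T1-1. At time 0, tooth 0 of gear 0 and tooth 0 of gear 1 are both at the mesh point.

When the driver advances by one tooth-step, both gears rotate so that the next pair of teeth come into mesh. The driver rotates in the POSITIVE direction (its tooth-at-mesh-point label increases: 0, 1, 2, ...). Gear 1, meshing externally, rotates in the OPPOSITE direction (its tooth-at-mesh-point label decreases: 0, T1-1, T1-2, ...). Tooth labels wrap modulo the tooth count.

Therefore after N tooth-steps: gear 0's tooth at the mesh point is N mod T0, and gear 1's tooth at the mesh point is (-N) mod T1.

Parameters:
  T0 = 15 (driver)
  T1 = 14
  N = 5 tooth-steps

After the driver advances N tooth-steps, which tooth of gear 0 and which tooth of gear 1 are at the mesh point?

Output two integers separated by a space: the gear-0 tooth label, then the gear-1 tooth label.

Gear 0 (driver, T0=15): tooth at mesh = N mod T0
  5 = 0 * 15 + 5, so 5 mod 15 = 5
  gear 0 tooth = 5
Gear 1 (driven, T1=14): tooth at mesh = (-N) mod T1
  5 = 0 * 14 + 5, so 5 mod 14 = 5
  (-5) mod 14 = (-5) mod 14 = 14 - 5 = 9
Mesh after 5 steps: gear-0 tooth 5 meets gear-1 tooth 9

Answer: 5 9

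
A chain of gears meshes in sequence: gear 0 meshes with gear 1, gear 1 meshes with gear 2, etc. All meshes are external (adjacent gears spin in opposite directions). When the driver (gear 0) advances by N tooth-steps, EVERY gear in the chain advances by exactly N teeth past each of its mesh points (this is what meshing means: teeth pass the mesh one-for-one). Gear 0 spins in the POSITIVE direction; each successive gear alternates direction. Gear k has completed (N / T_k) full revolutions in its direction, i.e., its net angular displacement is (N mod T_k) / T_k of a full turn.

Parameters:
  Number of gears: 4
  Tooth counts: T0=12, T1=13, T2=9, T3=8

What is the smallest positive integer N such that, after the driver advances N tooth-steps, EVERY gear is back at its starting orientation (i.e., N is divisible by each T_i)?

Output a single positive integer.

Gear k returns to start when N is a multiple of T_k.
All gears at start simultaneously when N is a common multiple of [12, 13, 9, 8]; the smallest such N is lcm(12, 13, 9, 8).
Start: lcm = T0 = 12
Fold in T1=13: gcd(12, 13) = 1; lcm(12, 13) = 12 * 13 / 1 = 156 / 1 = 156
Fold in T2=9: gcd(156, 9) = 3; lcm(156, 9) = 156 * 9 / 3 = 1404 / 3 = 468
Fold in T3=8: gcd(468, 8) = 4; lcm(468, 8) = 468 * 8 / 4 = 3744 / 4 = 936
Full cycle length = 936

Answer: 936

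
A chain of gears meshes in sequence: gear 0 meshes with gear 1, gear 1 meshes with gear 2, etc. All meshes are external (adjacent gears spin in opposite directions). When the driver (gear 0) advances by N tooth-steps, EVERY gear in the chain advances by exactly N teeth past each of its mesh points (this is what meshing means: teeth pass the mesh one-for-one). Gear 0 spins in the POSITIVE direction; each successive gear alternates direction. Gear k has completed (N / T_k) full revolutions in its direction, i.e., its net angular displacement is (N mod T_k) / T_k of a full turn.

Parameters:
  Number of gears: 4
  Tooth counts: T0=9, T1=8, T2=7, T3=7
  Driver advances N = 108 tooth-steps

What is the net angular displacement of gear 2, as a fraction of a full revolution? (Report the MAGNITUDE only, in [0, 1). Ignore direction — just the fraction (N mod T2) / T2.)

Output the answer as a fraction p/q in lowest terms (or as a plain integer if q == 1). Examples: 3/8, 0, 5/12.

Chain of 4 gears, tooth counts: [9, 8, 7, 7]
  gear 0: T0=9, direction=positive, advance = 108 mod 9 = 0 teeth = 0/9 turn
  gear 1: T1=8, direction=negative, advance = 108 mod 8 = 4 teeth = 4/8 turn
  gear 2: T2=7, direction=positive, advance = 108 mod 7 = 3 teeth = 3/7 turn
  gear 3: T3=7, direction=negative, advance = 108 mod 7 = 3 teeth = 3/7 turn
Gear 2: 108 mod 7 = 3
Fraction = 3 / 7 = 3/7 (gcd(3,7)=1) = 3/7

Answer: 3/7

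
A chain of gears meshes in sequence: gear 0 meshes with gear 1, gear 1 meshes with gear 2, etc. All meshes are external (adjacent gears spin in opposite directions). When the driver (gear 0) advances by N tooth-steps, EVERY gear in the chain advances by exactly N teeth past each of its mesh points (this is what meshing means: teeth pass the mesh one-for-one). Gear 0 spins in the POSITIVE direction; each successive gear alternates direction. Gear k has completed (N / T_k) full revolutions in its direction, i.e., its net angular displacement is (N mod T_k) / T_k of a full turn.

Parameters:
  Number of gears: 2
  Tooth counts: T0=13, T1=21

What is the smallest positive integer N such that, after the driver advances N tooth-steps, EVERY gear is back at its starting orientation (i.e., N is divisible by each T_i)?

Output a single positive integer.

Answer: 273

Derivation:
Gear k returns to start when N is a multiple of T_k.
All gears at start simultaneously when N is a common multiple of [13, 21]; the smallest such N is lcm(13, 21).
Start: lcm = T0 = 13
Fold in T1=21: gcd(13, 21) = 1; lcm(13, 21) = 13 * 21 / 1 = 273 / 1 = 273
Full cycle length = 273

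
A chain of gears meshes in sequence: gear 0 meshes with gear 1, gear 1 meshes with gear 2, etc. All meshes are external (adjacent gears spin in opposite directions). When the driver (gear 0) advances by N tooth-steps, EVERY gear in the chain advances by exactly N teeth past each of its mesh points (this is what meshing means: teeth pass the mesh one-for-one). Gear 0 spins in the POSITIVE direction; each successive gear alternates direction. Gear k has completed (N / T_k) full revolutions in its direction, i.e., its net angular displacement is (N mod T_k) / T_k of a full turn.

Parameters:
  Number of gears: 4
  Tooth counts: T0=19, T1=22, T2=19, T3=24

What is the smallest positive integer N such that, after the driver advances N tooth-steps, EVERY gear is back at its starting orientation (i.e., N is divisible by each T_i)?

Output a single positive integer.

Answer: 5016

Derivation:
Gear k returns to start when N is a multiple of T_k.
All gears at start simultaneously when N is a common multiple of [19, 22, 19, 24]; the smallest such N is lcm(19, 22, 19, 24).
Start: lcm = T0 = 19
Fold in T1=22: gcd(19, 22) = 1; lcm(19, 22) = 19 * 22 / 1 = 418 / 1 = 418
Fold in T2=19: gcd(418, 19) = 19; lcm(418, 19) = 418 * 19 / 19 = 7942 / 19 = 418
Fold in T3=24: gcd(418, 24) = 2; lcm(418, 24) = 418 * 24 / 2 = 10032 / 2 = 5016
Full cycle length = 5016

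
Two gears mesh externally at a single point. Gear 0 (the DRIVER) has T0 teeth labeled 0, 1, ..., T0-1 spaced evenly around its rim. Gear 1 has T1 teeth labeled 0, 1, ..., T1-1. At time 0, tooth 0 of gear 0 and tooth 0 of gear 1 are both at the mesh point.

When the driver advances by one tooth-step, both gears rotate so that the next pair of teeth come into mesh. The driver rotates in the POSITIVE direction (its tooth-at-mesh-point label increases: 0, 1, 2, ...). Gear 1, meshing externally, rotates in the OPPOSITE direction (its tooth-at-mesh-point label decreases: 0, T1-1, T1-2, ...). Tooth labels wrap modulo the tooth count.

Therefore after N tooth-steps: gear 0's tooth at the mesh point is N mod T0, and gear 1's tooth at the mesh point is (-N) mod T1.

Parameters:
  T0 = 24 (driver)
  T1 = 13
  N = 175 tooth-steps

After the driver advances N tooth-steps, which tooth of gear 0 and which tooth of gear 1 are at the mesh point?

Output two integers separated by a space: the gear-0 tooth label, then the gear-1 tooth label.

Gear 0 (driver, T0=24): tooth at mesh = N mod T0
  175 = 7 * 24 + 7, so 175 mod 24 = 7
  gear 0 tooth = 7
Gear 1 (driven, T1=13): tooth at mesh = (-N) mod T1
  175 = 13 * 13 + 6, so 175 mod 13 = 6
  (-175) mod 13 = (-6) mod 13 = 13 - 6 = 7
Mesh after 175 steps: gear-0 tooth 7 meets gear-1 tooth 7

Answer: 7 7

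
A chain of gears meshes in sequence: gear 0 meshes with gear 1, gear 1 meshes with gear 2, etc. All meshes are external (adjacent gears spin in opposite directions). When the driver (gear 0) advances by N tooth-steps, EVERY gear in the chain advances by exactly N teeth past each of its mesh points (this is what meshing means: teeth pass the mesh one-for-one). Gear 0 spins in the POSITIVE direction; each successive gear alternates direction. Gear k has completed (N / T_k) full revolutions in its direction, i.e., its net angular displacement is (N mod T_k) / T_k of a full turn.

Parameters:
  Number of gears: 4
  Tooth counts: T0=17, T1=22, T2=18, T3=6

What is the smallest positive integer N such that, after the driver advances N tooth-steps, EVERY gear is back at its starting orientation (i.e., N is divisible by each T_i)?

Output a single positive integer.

Answer: 3366

Derivation:
Gear k returns to start when N is a multiple of T_k.
All gears at start simultaneously when N is a common multiple of [17, 22, 18, 6]; the smallest such N is lcm(17, 22, 18, 6).
Start: lcm = T0 = 17
Fold in T1=22: gcd(17, 22) = 1; lcm(17, 22) = 17 * 22 / 1 = 374 / 1 = 374
Fold in T2=18: gcd(374, 18) = 2; lcm(374, 18) = 374 * 18 / 2 = 6732 / 2 = 3366
Fold in T3=6: gcd(3366, 6) = 6; lcm(3366, 6) = 3366 * 6 / 6 = 20196 / 6 = 3366
Full cycle length = 3366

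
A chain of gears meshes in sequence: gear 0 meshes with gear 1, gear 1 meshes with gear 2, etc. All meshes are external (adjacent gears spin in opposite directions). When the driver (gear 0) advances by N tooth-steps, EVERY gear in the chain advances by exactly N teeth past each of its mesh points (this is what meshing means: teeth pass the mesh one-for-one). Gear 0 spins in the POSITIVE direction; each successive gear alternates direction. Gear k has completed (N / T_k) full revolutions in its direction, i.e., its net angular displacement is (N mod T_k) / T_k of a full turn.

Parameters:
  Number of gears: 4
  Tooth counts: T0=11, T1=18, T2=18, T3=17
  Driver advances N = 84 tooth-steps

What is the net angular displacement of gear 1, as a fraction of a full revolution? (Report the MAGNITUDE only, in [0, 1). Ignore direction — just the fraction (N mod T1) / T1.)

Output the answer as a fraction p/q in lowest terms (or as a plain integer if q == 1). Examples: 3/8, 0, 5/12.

Chain of 4 gears, tooth counts: [11, 18, 18, 17]
  gear 0: T0=11, direction=positive, advance = 84 mod 11 = 7 teeth = 7/11 turn
  gear 1: T1=18, direction=negative, advance = 84 mod 18 = 12 teeth = 12/18 turn
  gear 2: T2=18, direction=positive, advance = 84 mod 18 = 12 teeth = 12/18 turn
  gear 3: T3=17, direction=negative, advance = 84 mod 17 = 16 teeth = 16/17 turn
Gear 1: 84 mod 18 = 12
Fraction = 12 / 18 = 2/3 (gcd(12,18)=6) = 2/3

Answer: 2/3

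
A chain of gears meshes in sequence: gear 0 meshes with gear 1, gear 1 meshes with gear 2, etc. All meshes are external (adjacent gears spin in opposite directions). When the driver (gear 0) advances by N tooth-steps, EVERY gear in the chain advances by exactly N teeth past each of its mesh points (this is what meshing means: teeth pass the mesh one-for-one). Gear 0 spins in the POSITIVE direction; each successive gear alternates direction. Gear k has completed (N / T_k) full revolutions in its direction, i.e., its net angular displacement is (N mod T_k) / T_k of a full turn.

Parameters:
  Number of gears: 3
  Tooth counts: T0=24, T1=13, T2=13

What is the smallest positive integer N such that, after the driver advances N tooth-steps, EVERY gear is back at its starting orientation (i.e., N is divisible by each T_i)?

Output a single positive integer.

Gear k returns to start when N is a multiple of T_k.
All gears at start simultaneously when N is a common multiple of [24, 13, 13]; the smallest such N is lcm(24, 13, 13).
Start: lcm = T0 = 24
Fold in T1=13: gcd(24, 13) = 1; lcm(24, 13) = 24 * 13 / 1 = 312 / 1 = 312
Fold in T2=13: gcd(312, 13) = 13; lcm(312, 13) = 312 * 13 / 13 = 4056 / 13 = 312
Full cycle length = 312

Answer: 312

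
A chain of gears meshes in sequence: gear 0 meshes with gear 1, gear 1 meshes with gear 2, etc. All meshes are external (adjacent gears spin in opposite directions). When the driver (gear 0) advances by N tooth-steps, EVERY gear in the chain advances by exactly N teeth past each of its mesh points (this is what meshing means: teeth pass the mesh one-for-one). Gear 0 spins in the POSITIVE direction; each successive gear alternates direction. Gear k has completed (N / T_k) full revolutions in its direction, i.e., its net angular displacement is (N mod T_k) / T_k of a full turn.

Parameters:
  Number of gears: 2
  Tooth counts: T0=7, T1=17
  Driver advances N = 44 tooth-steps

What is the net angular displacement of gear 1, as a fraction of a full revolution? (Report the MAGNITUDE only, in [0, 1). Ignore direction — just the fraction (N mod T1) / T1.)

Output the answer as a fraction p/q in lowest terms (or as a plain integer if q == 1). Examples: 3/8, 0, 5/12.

Answer: 10/17

Derivation:
Chain of 2 gears, tooth counts: [7, 17]
  gear 0: T0=7, direction=positive, advance = 44 mod 7 = 2 teeth = 2/7 turn
  gear 1: T1=17, direction=negative, advance = 44 mod 17 = 10 teeth = 10/17 turn
Gear 1: 44 mod 17 = 10
Fraction = 10 / 17 = 10/17 (gcd(10,17)=1) = 10/17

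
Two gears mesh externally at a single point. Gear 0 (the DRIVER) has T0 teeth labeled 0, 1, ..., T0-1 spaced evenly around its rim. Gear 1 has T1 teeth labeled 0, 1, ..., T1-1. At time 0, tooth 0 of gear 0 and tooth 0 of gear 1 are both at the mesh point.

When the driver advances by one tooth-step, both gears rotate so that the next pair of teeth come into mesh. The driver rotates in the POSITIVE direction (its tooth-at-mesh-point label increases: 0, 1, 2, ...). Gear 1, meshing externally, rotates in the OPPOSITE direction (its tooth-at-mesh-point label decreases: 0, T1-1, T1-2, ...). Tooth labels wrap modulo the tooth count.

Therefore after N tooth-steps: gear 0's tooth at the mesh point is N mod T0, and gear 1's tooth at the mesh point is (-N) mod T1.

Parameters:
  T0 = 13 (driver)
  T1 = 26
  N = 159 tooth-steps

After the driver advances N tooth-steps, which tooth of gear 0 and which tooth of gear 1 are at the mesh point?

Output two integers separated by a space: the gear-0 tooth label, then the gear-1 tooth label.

Answer: 3 23

Derivation:
Gear 0 (driver, T0=13): tooth at mesh = N mod T0
  159 = 12 * 13 + 3, so 159 mod 13 = 3
  gear 0 tooth = 3
Gear 1 (driven, T1=26): tooth at mesh = (-N) mod T1
  159 = 6 * 26 + 3, so 159 mod 26 = 3
  (-159) mod 26 = (-3) mod 26 = 26 - 3 = 23
Mesh after 159 steps: gear-0 tooth 3 meets gear-1 tooth 23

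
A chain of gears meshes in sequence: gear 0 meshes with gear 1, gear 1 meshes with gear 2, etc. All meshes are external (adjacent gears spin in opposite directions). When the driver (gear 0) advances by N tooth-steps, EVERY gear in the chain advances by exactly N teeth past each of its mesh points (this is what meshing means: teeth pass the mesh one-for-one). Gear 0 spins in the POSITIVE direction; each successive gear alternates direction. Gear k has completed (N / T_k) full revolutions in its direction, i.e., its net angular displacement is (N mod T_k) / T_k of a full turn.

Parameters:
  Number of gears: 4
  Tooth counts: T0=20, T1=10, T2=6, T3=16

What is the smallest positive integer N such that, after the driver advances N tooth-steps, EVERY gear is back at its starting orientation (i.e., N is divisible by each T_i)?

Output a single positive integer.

Answer: 240

Derivation:
Gear k returns to start when N is a multiple of T_k.
All gears at start simultaneously when N is a common multiple of [20, 10, 6, 16]; the smallest such N is lcm(20, 10, 6, 16).
Start: lcm = T0 = 20
Fold in T1=10: gcd(20, 10) = 10; lcm(20, 10) = 20 * 10 / 10 = 200 / 10 = 20
Fold in T2=6: gcd(20, 6) = 2; lcm(20, 6) = 20 * 6 / 2 = 120 / 2 = 60
Fold in T3=16: gcd(60, 16) = 4; lcm(60, 16) = 60 * 16 / 4 = 960 / 4 = 240
Full cycle length = 240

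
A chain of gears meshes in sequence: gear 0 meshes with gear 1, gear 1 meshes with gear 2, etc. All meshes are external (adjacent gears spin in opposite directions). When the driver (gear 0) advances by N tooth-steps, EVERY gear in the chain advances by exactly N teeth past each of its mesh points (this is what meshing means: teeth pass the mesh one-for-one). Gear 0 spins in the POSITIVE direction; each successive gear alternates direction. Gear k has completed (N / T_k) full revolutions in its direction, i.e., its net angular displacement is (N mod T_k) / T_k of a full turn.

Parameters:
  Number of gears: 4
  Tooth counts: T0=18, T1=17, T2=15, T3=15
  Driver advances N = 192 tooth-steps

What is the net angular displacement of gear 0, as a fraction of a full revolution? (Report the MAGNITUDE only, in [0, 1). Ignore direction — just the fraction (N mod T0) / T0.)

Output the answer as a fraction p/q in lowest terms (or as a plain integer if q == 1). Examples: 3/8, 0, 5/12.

Chain of 4 gears, tooth counts: [18, 17, 15, 15]
  gear 0: T0=18, direction=positive, advance = 192 mod 18 = 12 teeth = 12/18 turn
  gear 1: T1=17, direction=negative, advance = 192 mod 17 = 5 teeth = 5/17 turn
  gear 2: T2=15, direction=positive, advance = 192 mod 15 = 12 teeth = 12/15 turn
  gear 3: T3=15, direction=negative, advance = 192 mod 15 = 12 teeth = 12/15 turn
Gear 0: 192 mod 18 = 12
Fraction = 12 / 18 = 2/3 (gcd(12,18)=6) = 2/3

Answer: 2/3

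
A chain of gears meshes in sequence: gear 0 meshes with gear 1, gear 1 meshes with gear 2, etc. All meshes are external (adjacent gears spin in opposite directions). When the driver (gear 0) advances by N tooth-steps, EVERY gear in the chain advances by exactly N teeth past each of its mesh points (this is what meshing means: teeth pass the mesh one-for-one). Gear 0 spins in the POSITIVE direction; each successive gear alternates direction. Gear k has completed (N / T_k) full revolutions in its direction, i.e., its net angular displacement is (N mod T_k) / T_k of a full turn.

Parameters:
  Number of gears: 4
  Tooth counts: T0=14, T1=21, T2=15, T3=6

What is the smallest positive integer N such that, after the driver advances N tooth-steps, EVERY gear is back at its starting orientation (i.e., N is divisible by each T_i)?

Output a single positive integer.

Gear k returns to start when N is a multiple of T_k.
All gears at start simultaneously when N is a common multiple of [14, 21, 15, 6]; the smallest such N is lcm(14, 21, 15, 6).
Start: lcm = T0 = 14
Fold in T1=21: gcd(14, 21) = 7; lcm(14, 21) = 14 * 21 / 7 = 294 / 7 = 42
Fold in T2=15: gcd(42, 15) = 3; lcm(42, 15) = 42 * 15 / 3 = 630 / 3 = 210
Fold in T3=6: gcd(210, 6) = 6; lcm(210, 6) = 210 * 6 / 6 = 1260 / 6 = 210
Full cycle length = 210

Answer: 210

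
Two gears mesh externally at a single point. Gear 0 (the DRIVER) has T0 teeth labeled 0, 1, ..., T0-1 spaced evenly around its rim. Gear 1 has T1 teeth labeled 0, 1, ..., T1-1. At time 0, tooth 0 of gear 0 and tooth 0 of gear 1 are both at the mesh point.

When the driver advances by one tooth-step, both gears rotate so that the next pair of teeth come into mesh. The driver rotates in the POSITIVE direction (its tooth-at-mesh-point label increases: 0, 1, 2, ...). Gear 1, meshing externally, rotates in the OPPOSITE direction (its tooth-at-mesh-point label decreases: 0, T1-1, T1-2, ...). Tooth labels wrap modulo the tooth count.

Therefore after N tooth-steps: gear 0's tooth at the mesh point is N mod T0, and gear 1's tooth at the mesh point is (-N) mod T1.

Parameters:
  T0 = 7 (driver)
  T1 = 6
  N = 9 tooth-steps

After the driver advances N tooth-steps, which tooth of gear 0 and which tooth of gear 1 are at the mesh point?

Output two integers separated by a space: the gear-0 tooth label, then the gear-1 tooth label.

Answer: 2 3

Derivation:
Gear 0 (driver, T0=7): tooth at mesh = N mod T0
  9 = 1 * 7 + 2, so 9 mod 7 = 2
  gear 0 tooth = 2
Gear 1 (driven, T1=6): tooth at mesh = (-N) mod T1
  9 = 1 * 6 + 3, so 9 mod 6 = 3
  (-9) mod 6 = (-3) mod 6 = 6 - 3 = 3
Mesh after 9 steps: gear-0 tooth 2 meets gear-1 tooth 3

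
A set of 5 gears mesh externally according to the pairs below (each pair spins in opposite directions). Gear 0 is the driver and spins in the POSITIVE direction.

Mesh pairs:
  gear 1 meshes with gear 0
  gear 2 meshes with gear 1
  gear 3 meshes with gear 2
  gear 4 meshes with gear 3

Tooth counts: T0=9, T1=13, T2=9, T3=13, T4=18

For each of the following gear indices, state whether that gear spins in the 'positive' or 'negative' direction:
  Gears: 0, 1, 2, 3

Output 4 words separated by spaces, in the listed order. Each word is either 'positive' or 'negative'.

Answer: positive negative positive negative

Derivation:
Gear 0 (driver): positive (depth 0)
  gear 1: meshes with gear 0 -> depth 1 -> negative (opposite of gear 0)
  gear 2: meshes with gear 1 -> depth 2 -> positive (opposite of gear 1)
  gear 3: meshes with gear 2 -> depth 3 -> negative (opposite of gear 2)
  gear 4: meshes with gear 3 -> depth 4 -> positive (opposite of gear 3)
Queried indices 0, 1, 2, 3 -> positive, negative, positive, negative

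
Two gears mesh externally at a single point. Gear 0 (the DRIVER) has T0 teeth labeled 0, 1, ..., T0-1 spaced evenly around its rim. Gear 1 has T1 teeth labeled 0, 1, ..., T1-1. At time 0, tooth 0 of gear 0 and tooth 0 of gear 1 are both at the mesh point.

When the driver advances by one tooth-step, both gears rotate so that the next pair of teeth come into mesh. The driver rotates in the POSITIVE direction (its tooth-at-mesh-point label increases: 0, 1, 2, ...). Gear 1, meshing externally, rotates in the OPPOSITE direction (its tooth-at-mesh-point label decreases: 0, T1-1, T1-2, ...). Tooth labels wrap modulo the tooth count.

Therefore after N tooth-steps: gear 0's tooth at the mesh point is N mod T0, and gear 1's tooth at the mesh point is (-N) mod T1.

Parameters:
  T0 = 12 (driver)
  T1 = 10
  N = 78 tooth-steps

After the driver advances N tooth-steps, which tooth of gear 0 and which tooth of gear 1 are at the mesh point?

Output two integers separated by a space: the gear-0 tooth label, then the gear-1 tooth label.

Answer: 6 2

Derivation:
Gear 0 (driver, T0=12): tooth at mesh = N mod T0
  78 = 6 * 12 + 6, so 78 mod 12 = 6
  gear 0 tooth = 6
Gear 1 (driven, T1=10): tooth at mesh = (-N) mod T1
  78 = 7 * 10 + 8, so 78 mod 10 = 8
  (-78) mod 10 = (-8) mod 10 = 10 - 8 = 2
Mesh after 78 steps: gear-0 tooth 6 meets gear-1 tooth 2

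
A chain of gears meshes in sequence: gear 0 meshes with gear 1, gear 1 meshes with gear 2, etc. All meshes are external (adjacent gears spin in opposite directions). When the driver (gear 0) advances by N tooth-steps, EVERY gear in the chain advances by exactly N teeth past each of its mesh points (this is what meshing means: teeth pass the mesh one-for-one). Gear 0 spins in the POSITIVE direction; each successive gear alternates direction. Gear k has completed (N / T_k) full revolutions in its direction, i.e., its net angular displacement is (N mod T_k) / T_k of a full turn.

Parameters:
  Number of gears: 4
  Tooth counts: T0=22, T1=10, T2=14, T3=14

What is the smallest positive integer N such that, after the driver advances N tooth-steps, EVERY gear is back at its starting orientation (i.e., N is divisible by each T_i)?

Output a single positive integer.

Gear k returns to start when N is a multiple of T_k.
All gears at start simultaneously when N is a common multiple of [22, 10, 14, 14]; the smallest such N is lcm(22, 10, 14, 14).
Start: lcm = T0 = 22
Fold in T1=10: gcd(22, 10) = 2; lcm(22, 10) = 22 * 10 / 2 = 220 / 2 = 110
Fold in T2=14: gcd(110, 14) = 2; lcm(110, 14) = 110 * 14 / 2 = 1540 / 2 = 770
Fold in T3=14: gcd(770, 14) = 14; lcm(770, 14) = 770 * 14 / 14 = 10780 / 14 = 770
Full cycle length = 770

Answer: 770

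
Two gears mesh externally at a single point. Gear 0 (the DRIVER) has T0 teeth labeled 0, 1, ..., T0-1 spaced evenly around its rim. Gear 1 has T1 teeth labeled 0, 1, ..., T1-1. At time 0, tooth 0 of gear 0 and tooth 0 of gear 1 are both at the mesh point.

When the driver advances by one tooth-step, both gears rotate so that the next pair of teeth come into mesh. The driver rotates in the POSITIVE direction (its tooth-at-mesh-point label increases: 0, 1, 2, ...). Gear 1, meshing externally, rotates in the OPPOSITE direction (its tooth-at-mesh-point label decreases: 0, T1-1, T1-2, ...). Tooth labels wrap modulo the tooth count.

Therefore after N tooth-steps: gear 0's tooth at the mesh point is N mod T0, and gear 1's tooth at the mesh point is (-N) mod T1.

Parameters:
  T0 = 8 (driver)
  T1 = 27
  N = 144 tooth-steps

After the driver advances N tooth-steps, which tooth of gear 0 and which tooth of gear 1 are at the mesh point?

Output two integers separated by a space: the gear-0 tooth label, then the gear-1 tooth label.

Answer: 0 18

Derivation:
Gear 0 (driver, T0=8): tooth at mesh = N mod T0
  144 = 18 * 8 + 0, so 144 mod 8 = 0
  gear 0 tooth = 0
Gear 1 (driven, T1=27): tooth at mesh = (-N) mod T1
  144 = 5 * 27 + 9, so 144 mod 27 = 9
  (-144) mod 27 = (-9) mod 27 = 27 - 9 = 18
Mesh after 144 steps: gear-0 tooth 0 meets gear-1 tooth 18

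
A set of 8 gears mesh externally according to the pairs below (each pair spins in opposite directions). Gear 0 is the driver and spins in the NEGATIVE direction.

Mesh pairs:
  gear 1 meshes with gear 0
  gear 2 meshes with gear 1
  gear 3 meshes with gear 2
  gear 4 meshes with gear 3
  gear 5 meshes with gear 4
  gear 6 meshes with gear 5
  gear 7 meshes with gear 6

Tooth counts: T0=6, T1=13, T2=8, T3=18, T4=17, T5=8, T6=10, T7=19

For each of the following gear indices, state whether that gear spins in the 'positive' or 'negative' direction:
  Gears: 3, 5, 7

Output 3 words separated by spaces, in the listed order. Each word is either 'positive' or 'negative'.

Answer: positive positive positive

Derivation:
Gear 0 (driver): negative (depth 0)
  gear 1: meshes with gear 0 -> depth 1 -> positive (opposite of gear 0)
  gear 2: meshes with gear 1 -> depth 2 -> negative (opposite of gear 1)
  gear 3: meshes with gear 2 -> depth 3 -> positive (opposite of gear 2)
  gear 4: meshes with gear 3 -> depth 4 -> negative (opposite of gear 3)
  gear 5: meshes with gear 4 -> depth 5 -> positive (opposite of gear 4)
  gear 6: meshes with gear 5 -> depth 6 -> negative (opposite of gear 5)
  gear 7: meshes with gear 6 -> depth 7 -> positive (opposite of gear 6)
Queried indices 3, 5, 7 -> positive, positive, positive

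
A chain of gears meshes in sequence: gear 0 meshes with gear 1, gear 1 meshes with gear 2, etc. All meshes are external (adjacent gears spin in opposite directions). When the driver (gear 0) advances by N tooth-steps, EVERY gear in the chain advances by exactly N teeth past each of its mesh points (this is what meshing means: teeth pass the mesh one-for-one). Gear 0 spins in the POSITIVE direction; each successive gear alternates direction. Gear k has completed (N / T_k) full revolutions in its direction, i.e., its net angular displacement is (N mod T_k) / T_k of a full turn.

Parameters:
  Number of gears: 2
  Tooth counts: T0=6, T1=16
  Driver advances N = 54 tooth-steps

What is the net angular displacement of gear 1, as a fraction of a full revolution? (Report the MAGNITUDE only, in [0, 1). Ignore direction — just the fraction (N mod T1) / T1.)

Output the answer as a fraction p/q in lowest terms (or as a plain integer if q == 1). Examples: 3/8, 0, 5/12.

Answer: 3/8

Derivation:
Chain of 2 gears, tooth counts: [6, 16]
  gear 0: T0=6, direction=positive, advance = 54 mod 6 = 0 teeth = 0/6 turn
  gear 1: T1=16, direction=negative, advance = 54 mod 16 = 6 teeth = 6/16 turn
Gear 1: 54 mod 16 = 6
Fraction = 6 / 16 = 3/8 (gcd(6,16)=2) = 3/8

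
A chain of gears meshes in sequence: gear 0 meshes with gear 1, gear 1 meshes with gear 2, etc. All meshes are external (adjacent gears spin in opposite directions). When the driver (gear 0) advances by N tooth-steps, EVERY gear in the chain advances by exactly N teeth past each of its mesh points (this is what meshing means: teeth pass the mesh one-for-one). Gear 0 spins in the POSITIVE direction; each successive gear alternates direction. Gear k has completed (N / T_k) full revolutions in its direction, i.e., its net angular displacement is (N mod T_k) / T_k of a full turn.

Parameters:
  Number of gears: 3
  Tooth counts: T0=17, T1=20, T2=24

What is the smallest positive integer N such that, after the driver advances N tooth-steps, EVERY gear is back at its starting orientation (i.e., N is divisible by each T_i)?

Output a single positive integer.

Answer: 2040

Derivation:
Gear k returns to start when N is a multiple of T_k.
All gears at start simultaneously when N is a common multiple of [17, 20, 24]; the smallest such N is lcm(17, 20, 24).
Start: lcm = T0 = 17
Fold in T1=20: gcd(17, 20) = 1; lcm(17, 20) = 17 * 20 / 1 = 340 / 1 = 340
Fold in T2=24: gcd(340, 24) = 4; lcm(340, 24) = 340 * 24 / 4 = 8160 / 4 = 2040
Full cycle length = 2040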